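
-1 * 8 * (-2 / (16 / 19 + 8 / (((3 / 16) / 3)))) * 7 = 133 / 153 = 0.87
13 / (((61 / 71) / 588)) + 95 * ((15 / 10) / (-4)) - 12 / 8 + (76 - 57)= 8878.99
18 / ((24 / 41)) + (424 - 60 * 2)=1339 / 4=334.75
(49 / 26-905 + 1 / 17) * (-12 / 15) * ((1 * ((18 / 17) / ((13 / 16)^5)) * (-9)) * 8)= -1084856092065792 / 6974739005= -155540.74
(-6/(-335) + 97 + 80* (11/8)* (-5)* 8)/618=-1441499/207030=-6.96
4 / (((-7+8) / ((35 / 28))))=5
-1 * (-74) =74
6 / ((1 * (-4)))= -3 / 2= -1.50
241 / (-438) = -241 / 438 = -0.55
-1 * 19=-19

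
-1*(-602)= 602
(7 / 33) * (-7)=-49 / 33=-1.48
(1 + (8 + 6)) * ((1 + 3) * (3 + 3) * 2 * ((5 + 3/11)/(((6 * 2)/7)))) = 24360/11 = 2214.55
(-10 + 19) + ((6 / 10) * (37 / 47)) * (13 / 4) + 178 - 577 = -365157 / 940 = -388.46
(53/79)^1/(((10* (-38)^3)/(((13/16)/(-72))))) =689/49937909760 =0.00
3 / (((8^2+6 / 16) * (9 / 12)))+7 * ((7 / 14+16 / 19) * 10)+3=949238 / 9785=97.01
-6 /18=-1 /3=-0.33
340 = 340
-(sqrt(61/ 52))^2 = -61/ 52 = -1.17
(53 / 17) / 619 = 53 / 10523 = 0.01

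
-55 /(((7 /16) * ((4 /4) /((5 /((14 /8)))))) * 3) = -17600 /147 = -119.73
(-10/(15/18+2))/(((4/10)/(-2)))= 300/17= 17.65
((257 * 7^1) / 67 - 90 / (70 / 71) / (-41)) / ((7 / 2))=8.31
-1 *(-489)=489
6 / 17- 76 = -1286 / 17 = -75.65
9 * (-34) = -306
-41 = -41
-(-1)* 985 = 985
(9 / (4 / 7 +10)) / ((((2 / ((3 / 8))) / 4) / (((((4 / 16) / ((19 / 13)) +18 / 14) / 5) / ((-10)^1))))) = -837 / 44992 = -0.02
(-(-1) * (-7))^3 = -343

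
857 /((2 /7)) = 2999.50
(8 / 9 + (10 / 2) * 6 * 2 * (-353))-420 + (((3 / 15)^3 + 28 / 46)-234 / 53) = -29625690029 / 1371375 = -21602.91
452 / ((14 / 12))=2712 / 7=387.43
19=19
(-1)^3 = -1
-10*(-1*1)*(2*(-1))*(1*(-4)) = 80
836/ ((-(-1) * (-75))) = -836/ 75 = -11.15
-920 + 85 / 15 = -2743 / 3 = -914.33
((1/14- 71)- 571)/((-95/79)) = 37367/70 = 533.81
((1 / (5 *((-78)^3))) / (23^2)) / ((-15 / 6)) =1 / 3137975100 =0.00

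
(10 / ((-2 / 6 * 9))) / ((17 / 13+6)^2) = -338 / 5415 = -0.06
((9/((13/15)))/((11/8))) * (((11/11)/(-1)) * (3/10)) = -324/143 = -2.27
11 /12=0.92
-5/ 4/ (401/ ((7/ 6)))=-35/ 9624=-0.00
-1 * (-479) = 479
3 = 3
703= 703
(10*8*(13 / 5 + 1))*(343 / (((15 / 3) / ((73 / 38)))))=3605616 / 95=37953.85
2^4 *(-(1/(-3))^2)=-16/9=-1.78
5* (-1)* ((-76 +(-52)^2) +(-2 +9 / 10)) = -26269 / 2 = -13134.50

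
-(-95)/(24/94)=4465/12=372.08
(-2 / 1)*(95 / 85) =-38 / 17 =-2.24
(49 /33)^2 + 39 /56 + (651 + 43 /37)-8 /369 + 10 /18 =60651089243 /92512728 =655.60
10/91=0.11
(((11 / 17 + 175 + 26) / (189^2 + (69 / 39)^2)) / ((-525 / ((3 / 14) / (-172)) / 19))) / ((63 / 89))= 244912603 / 681196454133300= 0.00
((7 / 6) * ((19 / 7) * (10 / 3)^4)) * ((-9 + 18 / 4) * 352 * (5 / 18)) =-41800000 / 243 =-172016.46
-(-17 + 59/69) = 1114/69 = 16.14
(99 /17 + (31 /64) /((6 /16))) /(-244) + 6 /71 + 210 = 1484711519 /7068192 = 210.06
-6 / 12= -1 / 2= -0.50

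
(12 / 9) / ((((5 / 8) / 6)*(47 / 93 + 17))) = 1488 / 2035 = 0.73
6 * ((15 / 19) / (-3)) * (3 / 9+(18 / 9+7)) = -280 / 19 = -14.74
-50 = -50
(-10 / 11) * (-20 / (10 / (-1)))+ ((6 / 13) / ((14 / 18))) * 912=539908 / 1001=539.37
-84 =-84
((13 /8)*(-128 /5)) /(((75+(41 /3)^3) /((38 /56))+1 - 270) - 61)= -2808 /239105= -0.01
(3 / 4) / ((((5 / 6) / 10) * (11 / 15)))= 135 / 11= 12.27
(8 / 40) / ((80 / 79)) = 79 / 400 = 0.20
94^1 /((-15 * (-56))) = 47 /420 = 0.11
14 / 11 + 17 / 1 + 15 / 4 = 969 / 44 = 22.02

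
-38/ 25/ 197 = -38/ 4925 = -0.01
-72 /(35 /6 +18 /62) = -13392 /1139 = -11.76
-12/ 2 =-6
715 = 715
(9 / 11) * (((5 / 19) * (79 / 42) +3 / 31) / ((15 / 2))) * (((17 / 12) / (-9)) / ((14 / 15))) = -248863 / 22857912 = -0.01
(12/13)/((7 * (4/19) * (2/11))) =627/182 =3.45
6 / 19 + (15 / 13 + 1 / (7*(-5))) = 12458 / 8645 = 1.44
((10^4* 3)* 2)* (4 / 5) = 48000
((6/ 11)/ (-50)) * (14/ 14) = -0.01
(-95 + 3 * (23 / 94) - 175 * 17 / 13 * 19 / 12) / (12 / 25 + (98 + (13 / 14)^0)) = -83695825 / 18234684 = -4.59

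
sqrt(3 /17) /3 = sqrt(51) /51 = 0.14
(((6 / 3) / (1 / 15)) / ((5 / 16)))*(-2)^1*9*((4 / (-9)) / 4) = 192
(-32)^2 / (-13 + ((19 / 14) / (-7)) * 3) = -100352 / 1331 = -75.40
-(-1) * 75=75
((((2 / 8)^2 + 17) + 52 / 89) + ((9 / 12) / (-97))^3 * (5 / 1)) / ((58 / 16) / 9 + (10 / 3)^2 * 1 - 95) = -825644045277 / 3906087110936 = -0.21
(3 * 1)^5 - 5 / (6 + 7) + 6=3232 / 13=248.62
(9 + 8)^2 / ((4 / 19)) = 5491 / 4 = 1372.75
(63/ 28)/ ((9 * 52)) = 1/ 208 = 0.00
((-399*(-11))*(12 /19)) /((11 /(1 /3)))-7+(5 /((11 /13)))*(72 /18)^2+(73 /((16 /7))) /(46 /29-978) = 854753663 /4983616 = 171.51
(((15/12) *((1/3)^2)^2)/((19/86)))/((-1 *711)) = -215/2188458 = -0.00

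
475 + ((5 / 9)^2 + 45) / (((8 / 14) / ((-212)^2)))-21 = 288689614 / 81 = 3564069.31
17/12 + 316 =317.42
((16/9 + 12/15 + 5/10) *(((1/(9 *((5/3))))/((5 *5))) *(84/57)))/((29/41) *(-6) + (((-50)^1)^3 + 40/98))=-3895451/40259711930625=-0.00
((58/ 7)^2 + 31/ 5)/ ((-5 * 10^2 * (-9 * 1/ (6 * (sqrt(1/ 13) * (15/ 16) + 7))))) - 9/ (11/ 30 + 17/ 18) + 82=18339 * sqrt(13)/ 2548000 + 39149417/ 516250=75.86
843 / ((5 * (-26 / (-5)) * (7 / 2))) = 843 / 91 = 9.26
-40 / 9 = -4.44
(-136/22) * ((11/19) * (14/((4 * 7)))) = -34/19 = -1.79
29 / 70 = 0.41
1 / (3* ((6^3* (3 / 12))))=1 / 162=0.01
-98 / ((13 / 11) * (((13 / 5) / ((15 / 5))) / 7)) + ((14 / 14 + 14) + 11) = -108796 / 169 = -643.76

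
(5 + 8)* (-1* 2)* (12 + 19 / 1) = -806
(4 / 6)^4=16 / 81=0.20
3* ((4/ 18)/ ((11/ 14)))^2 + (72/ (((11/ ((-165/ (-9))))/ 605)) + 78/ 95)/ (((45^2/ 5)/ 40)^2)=5936563408/ 8379855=708.43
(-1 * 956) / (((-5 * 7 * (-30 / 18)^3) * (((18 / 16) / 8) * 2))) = -91776 / 4375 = -20.98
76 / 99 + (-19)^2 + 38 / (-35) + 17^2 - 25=2164523 / 3465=624.68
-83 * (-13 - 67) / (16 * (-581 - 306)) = -415 / 887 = -0.47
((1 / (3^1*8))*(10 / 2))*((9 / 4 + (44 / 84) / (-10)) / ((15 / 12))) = 923 / 2520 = 0.37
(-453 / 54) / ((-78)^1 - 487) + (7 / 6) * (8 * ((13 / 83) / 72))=44507 / 1266165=0.04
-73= -73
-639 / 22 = -29.05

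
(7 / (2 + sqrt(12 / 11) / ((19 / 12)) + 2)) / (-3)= -27797 / 46356 + 133*sqrt(33) / 7726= -0.50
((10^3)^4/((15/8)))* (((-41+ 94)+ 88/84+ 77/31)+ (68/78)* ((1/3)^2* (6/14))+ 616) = 27321529600000000000/76167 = 358705602163666.68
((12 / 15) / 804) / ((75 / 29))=29 / 75375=0.00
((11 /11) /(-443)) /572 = -1 /253396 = -0.00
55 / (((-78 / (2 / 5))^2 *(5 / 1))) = 11 / 38025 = 0.00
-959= -959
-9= -9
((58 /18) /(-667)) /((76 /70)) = -35 /7866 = -0.00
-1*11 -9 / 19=-11.47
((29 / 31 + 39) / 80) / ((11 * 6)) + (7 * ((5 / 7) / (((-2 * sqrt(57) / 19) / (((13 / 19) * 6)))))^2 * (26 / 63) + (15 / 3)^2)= 1634036763 / 25397680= 64.34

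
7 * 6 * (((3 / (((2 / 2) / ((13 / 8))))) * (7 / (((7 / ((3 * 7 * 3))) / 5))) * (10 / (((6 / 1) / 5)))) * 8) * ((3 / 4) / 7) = 921375 / 2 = 460687.50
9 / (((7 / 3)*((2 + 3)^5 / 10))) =54 / 4375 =0.01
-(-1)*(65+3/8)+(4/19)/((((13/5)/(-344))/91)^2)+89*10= 4638916417/152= 30519186.95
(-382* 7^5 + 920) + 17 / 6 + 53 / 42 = -134806348 / 21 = -6419349.90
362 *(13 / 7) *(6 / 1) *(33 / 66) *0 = 0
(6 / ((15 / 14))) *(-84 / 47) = -2352 / 235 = -10.01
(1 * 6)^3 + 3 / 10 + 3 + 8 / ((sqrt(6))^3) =2 * sqrt(6) / 9 + 2193 / 10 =219.84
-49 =-49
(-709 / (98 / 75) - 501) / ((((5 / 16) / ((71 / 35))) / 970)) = -11269666416 / 1715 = -6571234.06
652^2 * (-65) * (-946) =26139644960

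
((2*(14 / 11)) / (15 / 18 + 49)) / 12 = 14 / 3289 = 0.00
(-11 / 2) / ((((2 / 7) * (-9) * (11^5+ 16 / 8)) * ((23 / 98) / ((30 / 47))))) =18865 / 522294879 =0.00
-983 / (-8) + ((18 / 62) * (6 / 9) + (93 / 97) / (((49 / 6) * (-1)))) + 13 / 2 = 152589765 / 1178744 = 129.45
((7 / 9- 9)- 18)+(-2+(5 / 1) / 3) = -239 / 9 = -26.56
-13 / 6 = -2.17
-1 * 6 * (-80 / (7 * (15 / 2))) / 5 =64 / 35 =1.83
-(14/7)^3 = -8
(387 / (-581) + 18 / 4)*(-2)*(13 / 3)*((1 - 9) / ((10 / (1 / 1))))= 15444 / 581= 26.58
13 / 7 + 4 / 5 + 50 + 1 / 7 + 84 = 684 / 5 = 136.80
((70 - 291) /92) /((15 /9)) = -1.44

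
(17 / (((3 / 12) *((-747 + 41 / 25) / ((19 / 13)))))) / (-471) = 16150 / 57047991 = 0.00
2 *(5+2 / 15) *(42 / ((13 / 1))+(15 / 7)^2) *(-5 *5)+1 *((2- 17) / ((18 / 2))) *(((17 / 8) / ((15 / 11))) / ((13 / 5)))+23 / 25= -328890929 / 163800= -2007.88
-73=-73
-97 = -97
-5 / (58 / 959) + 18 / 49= -233911 / 2842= -82.31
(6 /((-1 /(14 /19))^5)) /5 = -3226944 /12380495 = -0.26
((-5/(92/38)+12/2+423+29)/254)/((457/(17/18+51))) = 6536585/32037528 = 0.20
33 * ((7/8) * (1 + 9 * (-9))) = -2310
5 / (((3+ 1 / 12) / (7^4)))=144060 / 37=3893.51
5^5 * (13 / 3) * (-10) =-406250 / 3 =-135416.67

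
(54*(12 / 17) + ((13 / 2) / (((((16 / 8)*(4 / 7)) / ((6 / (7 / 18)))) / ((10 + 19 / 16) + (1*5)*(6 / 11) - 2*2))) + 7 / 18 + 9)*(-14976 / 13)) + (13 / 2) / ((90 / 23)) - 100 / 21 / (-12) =-1013040.37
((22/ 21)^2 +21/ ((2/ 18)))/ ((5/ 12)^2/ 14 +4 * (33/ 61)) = 163642016/ 1873459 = 87.35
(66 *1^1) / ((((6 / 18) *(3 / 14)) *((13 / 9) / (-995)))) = -636493.85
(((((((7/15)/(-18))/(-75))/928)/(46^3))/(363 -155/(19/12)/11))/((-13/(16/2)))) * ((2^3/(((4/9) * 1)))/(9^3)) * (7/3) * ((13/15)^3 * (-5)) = 1730729/1387744012711934100000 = 0.00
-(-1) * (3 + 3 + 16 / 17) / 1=118 / 17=6.94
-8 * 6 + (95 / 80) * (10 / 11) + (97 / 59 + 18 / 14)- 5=-1780517 / 36344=-48.99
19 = 19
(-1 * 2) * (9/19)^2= -162/361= -0.45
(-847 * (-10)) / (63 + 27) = 847 / 9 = 94.11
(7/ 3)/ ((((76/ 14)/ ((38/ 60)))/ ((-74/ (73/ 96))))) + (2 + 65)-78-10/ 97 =-3993091/ 106215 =-37.59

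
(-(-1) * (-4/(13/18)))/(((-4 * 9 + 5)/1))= 72/403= 0.18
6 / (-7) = -0.86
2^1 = 2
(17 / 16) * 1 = 1.06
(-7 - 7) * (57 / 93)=-266 / 31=-8.58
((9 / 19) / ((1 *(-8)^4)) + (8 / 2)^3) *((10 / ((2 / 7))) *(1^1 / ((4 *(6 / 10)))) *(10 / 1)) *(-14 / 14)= -4358151875 / 466944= -9333.35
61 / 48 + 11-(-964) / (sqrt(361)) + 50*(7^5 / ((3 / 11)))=2810187863 / 912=3081346.34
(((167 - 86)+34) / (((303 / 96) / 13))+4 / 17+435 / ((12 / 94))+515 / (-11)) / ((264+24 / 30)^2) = 3621186075 / 66216915424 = 0.05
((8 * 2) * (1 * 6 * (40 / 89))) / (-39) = -1280 / 1157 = -1.11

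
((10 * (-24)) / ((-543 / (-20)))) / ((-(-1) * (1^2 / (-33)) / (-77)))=-4065600 / 181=-22461.88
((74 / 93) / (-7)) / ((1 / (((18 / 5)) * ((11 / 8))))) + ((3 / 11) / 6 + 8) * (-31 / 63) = -161894 / 35805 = -4.52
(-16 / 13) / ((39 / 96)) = -512 / 169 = -3.03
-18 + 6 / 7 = -120 / 7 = -17.14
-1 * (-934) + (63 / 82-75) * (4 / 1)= 26120 / 41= 637.07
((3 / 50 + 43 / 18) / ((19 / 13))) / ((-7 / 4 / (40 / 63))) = -12064 / 19845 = -0.61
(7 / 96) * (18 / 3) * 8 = 7 / 2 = 3.50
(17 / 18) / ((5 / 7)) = 119 / 90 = 1.32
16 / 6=8 / 3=2.67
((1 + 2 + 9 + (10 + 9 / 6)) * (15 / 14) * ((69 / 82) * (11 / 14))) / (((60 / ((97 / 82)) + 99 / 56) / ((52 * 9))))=4048528770 / 27276767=148.42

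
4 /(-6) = -2 /3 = -0.67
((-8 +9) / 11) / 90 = 1 / 990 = 0.00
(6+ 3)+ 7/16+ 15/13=2203/208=10.59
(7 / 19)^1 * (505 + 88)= 4151 / 19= 218.47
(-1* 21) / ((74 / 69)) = -1449 / 74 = -19.58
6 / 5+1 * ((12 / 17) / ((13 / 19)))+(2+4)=9096 / 1105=8.23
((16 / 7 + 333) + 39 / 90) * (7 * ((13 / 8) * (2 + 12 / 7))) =11914669 / 840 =14184.13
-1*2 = -2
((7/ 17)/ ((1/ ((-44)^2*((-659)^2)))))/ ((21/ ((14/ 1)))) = 11770752224/ 51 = 230799063.22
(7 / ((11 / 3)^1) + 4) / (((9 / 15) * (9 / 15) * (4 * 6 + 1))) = 0.66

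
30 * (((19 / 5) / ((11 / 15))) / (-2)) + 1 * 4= -811 / 11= -73.73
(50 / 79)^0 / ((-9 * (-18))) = 1 / 162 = 0.01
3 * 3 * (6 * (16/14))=432/7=61.71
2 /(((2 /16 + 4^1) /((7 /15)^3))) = 5488 /111375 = 0.05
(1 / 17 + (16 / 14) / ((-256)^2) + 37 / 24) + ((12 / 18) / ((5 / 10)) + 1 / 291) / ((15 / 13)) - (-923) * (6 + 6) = 47142463100381 / 4255211520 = 11078.76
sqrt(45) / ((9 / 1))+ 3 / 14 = 0.96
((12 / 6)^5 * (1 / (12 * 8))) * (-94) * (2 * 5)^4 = -940000 / 3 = -313333.33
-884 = -884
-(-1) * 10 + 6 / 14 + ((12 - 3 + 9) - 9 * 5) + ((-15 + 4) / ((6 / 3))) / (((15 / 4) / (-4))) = -1124 / 105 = -10.70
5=5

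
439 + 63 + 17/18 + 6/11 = 99691/198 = 503.49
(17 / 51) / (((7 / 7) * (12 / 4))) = 1 / 9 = 0.11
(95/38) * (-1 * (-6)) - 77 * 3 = -216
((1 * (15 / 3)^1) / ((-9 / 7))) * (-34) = 1190 / 9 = 132.22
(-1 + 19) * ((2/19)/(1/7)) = 13.26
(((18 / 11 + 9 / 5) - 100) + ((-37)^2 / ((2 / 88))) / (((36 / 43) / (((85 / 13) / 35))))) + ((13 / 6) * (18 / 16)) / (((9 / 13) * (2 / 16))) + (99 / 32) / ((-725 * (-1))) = 2794979844131 / 209008800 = 13372.55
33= 33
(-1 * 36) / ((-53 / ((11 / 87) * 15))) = 1980 / 1537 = 1.29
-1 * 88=-88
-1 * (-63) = 63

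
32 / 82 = 16 / 41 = 0.39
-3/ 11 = -0.27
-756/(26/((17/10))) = -3213/65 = -49.43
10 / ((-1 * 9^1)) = -1.11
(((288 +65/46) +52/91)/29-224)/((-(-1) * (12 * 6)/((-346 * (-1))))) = -345712301/336168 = -1028.39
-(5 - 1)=-4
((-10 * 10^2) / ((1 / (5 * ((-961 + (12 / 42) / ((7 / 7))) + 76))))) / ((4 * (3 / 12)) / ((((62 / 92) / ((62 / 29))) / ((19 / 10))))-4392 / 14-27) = -4489925000 / 339707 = -13217.05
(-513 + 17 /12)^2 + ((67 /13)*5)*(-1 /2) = 489911053 /1872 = 261704.62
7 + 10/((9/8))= 143/9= 15.89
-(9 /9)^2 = -1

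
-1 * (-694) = 694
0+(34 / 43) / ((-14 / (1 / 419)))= -17 / 126119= -0.00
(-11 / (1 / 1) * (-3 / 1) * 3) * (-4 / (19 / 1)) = -396 / 19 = -20.84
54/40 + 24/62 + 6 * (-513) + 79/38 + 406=-31431207/11780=-2668.18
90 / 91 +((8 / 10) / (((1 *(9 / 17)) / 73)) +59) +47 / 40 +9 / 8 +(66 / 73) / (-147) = 144464261 / 837018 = 172.59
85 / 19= 4.47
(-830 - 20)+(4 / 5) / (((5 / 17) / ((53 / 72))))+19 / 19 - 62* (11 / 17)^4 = -32242429529 / 37584450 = -857.87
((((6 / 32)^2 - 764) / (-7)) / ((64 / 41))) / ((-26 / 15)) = -120278625 / 2981888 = -40.34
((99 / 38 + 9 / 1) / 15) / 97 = 0.01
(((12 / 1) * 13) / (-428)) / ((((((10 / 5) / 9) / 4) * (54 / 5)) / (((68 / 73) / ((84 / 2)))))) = -2210 / 164031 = -0.01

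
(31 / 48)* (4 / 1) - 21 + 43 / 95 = -20479 / 1140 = -17.96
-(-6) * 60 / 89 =360 / 89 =4.04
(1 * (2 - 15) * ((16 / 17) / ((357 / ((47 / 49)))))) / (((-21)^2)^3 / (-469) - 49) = 327496 / 1822289210133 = 0.00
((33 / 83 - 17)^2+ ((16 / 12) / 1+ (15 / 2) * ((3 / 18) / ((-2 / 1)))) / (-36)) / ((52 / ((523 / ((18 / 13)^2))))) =11153886389737 / 7713916416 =1445.94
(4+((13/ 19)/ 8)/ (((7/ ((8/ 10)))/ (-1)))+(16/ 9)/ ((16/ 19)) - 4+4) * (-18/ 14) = -73033/ 9310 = -7.84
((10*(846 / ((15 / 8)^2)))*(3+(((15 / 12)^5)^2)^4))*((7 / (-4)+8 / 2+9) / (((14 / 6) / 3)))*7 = 34638270438281196697229856345471 / 18889465931478580854784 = 1833734768.57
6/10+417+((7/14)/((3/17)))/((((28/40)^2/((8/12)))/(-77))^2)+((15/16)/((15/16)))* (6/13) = 2710051202/85995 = 31514.06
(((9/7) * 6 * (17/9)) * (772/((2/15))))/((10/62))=3661596/7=523085.14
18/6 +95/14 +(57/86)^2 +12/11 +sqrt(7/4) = sqrt(7)/2 +6444323/569492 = 12.64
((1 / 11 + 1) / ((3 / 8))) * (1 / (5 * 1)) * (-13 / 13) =-32 / 55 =-0.58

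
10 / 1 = 10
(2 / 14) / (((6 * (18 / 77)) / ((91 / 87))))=1001 / 9396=0.11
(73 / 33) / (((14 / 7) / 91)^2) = 604513 / 132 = 4579.64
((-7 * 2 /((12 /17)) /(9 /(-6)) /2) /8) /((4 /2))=119 /288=0.41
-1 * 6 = -6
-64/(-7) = 64/7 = 9.14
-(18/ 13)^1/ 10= -9/ 65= -0.14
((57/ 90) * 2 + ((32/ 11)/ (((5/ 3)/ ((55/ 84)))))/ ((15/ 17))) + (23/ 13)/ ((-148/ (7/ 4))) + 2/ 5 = 2376551/ 808080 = 2.94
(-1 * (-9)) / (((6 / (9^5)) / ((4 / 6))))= 59049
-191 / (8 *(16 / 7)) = -1337 / 128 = -10.45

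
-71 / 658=-0.11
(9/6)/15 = 1/10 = 0.10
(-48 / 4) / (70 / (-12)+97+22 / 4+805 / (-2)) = 72 / 1835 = 0.04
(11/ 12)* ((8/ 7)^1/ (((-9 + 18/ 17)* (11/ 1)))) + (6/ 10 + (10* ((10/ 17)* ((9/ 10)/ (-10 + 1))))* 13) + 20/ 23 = -6860953/ 1108485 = -6.19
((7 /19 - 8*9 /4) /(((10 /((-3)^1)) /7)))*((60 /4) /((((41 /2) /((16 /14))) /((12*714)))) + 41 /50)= 20668381167 /77900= 265319.40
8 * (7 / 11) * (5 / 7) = 40 / 11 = 3.64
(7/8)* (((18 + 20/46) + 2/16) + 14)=41937/1472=28.49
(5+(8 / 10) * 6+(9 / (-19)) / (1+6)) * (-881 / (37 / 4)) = -22807328 / 24605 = -926.94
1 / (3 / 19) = 19 / 3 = 6.33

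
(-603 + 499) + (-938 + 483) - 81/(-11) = -6068/11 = -551.64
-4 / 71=-0.06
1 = 1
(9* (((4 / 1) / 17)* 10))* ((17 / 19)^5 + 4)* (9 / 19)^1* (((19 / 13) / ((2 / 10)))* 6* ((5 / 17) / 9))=611509662000 / 9302703943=65.73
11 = 11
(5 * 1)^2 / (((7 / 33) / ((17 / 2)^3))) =4053225 / 56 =72379.02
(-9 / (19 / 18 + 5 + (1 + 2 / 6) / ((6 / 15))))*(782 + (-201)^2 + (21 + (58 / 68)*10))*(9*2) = -2042987508 / 2873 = -711099.03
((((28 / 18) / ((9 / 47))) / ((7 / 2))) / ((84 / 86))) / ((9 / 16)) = 64672 / 15309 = 4.22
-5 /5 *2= -2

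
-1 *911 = -911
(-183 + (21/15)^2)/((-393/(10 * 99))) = 298716/655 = 456.05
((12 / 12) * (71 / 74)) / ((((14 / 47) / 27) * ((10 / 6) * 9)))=30033 / 5180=5.80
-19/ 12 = -1.58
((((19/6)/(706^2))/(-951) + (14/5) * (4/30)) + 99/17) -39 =-39650208984203/1208732221800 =-32.80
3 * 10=30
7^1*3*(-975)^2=19963125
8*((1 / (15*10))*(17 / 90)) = 34 / 3375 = 0.01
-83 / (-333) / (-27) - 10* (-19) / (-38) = -45038 / 8991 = -5.01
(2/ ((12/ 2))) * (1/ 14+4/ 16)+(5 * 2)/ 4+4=185/ 28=6.61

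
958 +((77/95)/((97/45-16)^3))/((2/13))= 1257518276149/1312652278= 958.00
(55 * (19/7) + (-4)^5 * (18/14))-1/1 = -8178/7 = -1168.29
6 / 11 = 0.55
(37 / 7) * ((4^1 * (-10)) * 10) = -14800 / 7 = -2114.29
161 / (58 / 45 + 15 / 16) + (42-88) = 6026 / 229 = 26.31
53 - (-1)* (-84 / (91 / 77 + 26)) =14923 / 299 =49.91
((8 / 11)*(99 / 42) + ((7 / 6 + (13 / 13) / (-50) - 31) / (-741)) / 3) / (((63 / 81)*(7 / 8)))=16130984 / 6354075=2.54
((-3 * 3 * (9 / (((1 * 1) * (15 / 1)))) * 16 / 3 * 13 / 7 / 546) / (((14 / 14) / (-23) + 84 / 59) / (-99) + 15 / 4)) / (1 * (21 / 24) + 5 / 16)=-206350848 / 9345624715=-0.02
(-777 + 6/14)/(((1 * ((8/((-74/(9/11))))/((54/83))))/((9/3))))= 9956034/581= 17136.03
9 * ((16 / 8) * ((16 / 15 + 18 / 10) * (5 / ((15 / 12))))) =1032 / 5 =206.40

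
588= 588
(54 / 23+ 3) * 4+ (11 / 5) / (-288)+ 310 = 10975427 / 33120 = 331.38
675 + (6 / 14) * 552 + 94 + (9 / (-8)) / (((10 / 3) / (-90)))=58013 / 56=1035.95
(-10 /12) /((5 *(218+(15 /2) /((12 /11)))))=-4 /5397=-0.00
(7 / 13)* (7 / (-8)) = -49 / 104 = -0.47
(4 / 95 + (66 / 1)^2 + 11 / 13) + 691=6234142 / 1235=5047.89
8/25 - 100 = -2492/25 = -99.68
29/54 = 0.54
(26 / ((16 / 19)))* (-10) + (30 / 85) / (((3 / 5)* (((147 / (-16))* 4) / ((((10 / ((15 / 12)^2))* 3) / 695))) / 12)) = -308.76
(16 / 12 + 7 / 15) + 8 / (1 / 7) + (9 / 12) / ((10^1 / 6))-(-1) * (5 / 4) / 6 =1403 / 24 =58.46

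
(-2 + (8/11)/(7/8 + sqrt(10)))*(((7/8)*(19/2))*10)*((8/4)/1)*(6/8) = -4472125/17336 + 21280*sqrt(10)/2167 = -226.91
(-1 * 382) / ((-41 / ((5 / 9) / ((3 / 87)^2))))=1606310 / 369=4353.14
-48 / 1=-48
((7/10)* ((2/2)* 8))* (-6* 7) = -1176/5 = -235.20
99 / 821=0.12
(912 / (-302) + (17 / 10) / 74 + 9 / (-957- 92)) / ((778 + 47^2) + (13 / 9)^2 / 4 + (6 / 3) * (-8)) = -0.00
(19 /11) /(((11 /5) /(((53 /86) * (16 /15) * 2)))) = 16112 /15609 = 1.03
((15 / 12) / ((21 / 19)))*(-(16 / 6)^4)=-97280 / 1701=-57.19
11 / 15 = 0.73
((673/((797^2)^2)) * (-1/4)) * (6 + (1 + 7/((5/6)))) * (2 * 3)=-0.00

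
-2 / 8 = -1 / 4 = -0.25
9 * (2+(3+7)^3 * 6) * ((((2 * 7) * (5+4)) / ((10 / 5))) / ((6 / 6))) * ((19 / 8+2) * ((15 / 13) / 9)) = 99258075 / 52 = 1908809.13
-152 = -152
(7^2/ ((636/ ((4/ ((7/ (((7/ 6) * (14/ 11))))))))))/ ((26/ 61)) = 20923/ 136422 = 0.15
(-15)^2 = 225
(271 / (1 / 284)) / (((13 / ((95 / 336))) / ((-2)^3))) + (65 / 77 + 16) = -40163107 / 3003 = -13374.33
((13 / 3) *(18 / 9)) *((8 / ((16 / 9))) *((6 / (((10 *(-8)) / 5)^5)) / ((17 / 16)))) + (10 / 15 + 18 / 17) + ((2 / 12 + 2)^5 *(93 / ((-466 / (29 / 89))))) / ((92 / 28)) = 16792039516045 / 21520761716736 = 0.78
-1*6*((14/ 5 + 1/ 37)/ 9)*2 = -2092/ 555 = -3.77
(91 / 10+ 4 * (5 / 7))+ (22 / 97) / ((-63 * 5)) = 730657 / 61110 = 11.96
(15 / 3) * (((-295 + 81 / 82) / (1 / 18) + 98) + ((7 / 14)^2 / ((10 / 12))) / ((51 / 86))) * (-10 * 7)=1267006440 / 697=1817799.77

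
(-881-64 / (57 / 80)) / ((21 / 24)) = -442696 / 399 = -1109.51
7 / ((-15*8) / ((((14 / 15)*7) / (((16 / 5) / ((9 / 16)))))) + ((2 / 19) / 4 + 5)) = -13034 / 185201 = -0.07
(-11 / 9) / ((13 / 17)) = -187 / 117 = -1.60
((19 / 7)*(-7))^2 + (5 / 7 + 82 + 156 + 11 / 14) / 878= 634395 / 1756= 361.27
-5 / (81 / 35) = -175 / 81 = -2.16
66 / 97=0.68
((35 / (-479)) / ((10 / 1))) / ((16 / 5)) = -35 / 15328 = -0.00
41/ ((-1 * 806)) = -41/ 806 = -0.05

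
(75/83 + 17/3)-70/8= -2171/996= -2.18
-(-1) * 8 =8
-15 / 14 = -1.07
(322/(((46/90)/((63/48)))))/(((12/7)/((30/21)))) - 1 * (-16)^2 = 6929/16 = 433.06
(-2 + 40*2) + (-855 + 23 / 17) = -13186 / 17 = -775.65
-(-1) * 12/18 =2/3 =0.67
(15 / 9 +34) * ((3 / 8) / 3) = 4.46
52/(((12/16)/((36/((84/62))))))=12896/7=1842.29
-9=-9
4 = 4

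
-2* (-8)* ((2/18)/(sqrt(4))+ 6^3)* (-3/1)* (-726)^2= -5466129504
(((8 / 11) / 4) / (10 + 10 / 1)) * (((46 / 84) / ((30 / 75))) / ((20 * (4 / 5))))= 23 / 29568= 0.00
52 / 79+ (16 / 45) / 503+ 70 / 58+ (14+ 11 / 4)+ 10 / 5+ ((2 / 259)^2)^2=19242676858204891799 / 933393206567025540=20.62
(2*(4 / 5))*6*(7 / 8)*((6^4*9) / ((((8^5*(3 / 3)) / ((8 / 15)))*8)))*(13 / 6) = 22113 / 51200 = 0.43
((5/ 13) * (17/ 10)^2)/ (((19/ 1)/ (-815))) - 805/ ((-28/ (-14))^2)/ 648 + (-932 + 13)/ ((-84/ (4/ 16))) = -202811575/ 4481568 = -45.25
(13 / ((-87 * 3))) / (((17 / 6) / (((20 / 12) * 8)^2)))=-41600 / 13311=-3.13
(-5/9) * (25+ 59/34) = -505/34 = -14.85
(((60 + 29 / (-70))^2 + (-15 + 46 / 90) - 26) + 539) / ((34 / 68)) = 178559509 / 22050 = 8097.94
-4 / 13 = -0.31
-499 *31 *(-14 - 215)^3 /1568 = 185767050841 /1568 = 118473884.46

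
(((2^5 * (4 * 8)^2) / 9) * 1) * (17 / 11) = 5626.83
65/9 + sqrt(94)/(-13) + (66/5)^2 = 40829/225-sqrt(94)/13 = 180.72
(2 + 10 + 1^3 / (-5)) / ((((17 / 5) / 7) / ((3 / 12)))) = 413 / 68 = 6.07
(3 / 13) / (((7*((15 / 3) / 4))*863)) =12 / 392665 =0.00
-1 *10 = -10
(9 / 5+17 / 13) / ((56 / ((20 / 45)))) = 101 / 4095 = 0.02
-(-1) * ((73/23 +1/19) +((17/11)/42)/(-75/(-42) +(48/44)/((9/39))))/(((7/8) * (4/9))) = 1500042/180481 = 8.31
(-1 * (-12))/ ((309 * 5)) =4/ 515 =0.01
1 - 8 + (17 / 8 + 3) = -15 / 8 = -1.88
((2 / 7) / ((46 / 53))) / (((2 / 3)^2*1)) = 477 / 644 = 0.74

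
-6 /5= -1.20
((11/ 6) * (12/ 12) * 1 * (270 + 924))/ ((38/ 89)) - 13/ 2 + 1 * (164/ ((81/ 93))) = 2723345/ 513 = 5308.66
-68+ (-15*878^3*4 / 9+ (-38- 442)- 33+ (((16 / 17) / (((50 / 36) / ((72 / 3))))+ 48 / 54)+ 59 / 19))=-327927156395948 / 72675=-4512241574.08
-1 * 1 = -1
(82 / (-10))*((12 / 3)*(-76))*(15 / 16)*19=44403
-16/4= -4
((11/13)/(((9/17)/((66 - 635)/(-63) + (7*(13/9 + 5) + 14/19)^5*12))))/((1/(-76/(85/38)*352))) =-25689975021886136087433472/552848329215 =-46468395876973.76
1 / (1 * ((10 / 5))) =1 / 2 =0.50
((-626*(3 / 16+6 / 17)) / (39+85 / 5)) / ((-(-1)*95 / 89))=-584997 / 103360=-5.66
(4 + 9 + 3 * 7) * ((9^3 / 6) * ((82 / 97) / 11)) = 338742 / 1067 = 317.47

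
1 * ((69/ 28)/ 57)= 23/ 532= 0.04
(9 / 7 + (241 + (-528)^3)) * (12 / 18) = -2060767936 / 21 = -98131806.48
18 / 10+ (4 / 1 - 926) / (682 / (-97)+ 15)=-440213 / 3865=-113.90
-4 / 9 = -0.44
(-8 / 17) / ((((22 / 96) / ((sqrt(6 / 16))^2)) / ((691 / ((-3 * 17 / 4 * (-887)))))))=-132672 / 2819773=-0.05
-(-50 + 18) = 32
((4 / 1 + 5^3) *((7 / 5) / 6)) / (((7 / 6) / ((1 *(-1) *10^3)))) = -25800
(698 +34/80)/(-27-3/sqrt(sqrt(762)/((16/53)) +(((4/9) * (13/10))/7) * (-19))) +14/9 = 7 * (-3751 * sqrt(-7904 +16695 * sqrt(762)) +320 * sqrt(35))/(360 * (4 * sqrt(35) +3 * sqrt(-7904 +16695 * sqrt(762)))) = -24.01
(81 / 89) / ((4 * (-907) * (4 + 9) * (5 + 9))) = -0.00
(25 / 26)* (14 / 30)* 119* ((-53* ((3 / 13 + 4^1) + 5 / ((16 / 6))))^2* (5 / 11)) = 23587624195625 / 9280128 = 2541734.79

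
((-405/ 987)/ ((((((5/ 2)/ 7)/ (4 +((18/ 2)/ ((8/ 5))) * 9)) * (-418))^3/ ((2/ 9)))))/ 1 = 1788549/ 400364800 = 0.00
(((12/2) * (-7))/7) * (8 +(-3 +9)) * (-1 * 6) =504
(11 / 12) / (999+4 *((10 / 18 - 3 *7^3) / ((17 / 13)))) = -561 / 1313860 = -0.00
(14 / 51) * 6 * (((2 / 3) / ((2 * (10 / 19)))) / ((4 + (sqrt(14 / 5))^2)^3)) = 3325 / 1002252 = 0.00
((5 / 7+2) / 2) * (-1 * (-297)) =5643 / 14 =403.07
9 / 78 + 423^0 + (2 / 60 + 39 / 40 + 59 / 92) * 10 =63191 / 3588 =17.61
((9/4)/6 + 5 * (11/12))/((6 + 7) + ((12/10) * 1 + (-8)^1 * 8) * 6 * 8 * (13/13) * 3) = -595/1083624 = -0.00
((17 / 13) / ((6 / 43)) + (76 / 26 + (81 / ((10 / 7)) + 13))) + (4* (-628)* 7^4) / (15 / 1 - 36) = 287287.33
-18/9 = -2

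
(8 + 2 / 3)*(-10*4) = -1040 / 3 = -346.67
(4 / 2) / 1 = 2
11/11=1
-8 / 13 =-0.62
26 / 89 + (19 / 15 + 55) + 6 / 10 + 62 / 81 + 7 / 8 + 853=262926427 / 288360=911.80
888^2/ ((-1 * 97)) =-788544/ 97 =-8129.32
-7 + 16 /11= -61 /11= -5.55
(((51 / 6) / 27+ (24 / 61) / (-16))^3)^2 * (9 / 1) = 11927993112483904 / 2217783180933520281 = 0.01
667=667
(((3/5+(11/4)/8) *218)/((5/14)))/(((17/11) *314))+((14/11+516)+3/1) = 6123815573/11743600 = 521.46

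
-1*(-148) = 148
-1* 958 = -958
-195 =-195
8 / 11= 0.73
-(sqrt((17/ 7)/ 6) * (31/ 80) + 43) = -43 - 31 * sqrt(714)/ 3360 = -43.25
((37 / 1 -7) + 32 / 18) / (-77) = -26 / 63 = -0.41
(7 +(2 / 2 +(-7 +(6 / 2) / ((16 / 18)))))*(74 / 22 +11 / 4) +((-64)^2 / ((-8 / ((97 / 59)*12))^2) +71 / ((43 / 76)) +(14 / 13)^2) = 223177230748525 / 8904342304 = 25063.86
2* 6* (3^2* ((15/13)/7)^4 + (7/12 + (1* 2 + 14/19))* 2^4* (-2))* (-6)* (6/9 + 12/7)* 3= 498316791829200/9120469813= 54637.18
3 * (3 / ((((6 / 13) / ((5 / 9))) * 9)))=65 / 54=1.20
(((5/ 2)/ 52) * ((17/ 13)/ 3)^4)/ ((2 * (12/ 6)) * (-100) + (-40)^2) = 83521/ 57743487360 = 0.00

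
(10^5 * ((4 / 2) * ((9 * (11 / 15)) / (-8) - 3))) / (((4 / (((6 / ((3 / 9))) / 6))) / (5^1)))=-2868750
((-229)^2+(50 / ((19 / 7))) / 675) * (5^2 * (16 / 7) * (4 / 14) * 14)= 11986520.52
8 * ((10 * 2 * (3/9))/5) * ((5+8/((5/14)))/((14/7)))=2192/15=146.13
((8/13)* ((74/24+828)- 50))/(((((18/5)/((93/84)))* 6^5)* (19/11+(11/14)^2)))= 1721027/212261472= 0.01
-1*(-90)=90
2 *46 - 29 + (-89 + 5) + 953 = 932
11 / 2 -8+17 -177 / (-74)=625 / 37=16.89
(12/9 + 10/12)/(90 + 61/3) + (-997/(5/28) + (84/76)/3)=-351103043/62890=-5582.81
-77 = -77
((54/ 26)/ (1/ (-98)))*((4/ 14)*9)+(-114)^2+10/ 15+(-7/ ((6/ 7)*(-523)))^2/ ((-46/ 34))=36724661667211/ 2944266156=12473.28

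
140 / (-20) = -7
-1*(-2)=2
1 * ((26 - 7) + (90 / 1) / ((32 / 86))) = 2087 / 8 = 260.88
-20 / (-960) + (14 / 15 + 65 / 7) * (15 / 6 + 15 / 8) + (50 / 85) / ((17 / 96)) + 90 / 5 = 916259 / 13872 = 66.05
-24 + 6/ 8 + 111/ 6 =-19/ 4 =-4.75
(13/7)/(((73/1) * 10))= 13/5110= 0.00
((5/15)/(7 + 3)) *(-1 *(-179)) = 179/30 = 5.97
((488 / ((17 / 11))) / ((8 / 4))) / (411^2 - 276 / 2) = 2684 / 2869311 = 0.00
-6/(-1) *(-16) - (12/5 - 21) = -387/5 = -77.40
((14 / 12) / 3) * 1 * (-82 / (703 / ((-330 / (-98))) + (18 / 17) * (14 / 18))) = -38335 / 251961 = -0.15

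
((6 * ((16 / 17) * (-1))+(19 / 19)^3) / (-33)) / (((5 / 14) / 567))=209034 / 935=223.57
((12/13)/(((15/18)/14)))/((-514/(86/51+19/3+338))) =-2964696/283985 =-10.44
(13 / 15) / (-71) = -13 / 1065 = -0.01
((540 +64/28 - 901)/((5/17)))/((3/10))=-28458/7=-4065.43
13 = 13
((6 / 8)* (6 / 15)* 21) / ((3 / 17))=357 / 10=35.70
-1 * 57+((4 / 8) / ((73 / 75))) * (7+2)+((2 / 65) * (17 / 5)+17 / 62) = -38243158 / 735475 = -52.00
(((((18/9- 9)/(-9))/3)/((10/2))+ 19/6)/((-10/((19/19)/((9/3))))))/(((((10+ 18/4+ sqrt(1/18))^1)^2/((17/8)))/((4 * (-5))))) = 111846383/5153354010- 428417 * sqrt(2)/858892335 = 0.02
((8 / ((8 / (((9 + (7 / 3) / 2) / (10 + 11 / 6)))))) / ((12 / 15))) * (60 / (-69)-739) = -5190185 / 6532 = -794.58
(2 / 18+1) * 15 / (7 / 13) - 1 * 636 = -12706 / 21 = -605.05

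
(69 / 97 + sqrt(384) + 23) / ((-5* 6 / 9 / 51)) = -35190 / 97 - 612* sqrt(6) / 5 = -662.60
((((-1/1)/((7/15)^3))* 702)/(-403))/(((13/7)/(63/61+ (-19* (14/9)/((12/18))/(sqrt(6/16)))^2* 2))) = 16649516250/172081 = 96753.95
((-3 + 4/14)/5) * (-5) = 19/7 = 2.71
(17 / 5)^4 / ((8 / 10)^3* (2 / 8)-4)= -83521 / 2420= -34.51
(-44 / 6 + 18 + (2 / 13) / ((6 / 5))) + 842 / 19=55.11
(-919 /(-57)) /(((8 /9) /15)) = 41355 /152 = 272.07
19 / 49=0.39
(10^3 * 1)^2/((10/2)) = 200000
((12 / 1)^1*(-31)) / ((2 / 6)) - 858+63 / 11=-21651 / 11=-1968.27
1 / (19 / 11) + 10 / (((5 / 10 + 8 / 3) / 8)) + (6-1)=586 / 19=30.84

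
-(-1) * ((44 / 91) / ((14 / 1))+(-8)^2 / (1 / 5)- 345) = -15903 / 637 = -24.97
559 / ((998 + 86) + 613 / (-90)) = 0.52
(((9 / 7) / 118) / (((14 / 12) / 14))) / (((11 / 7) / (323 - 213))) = 540 / 59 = 9.15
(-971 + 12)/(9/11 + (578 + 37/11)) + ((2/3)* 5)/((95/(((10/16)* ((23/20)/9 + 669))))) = 171182695/13141008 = 13.03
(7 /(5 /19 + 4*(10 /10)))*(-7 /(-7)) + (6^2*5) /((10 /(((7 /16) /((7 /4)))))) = 995 /162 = 6.14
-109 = -109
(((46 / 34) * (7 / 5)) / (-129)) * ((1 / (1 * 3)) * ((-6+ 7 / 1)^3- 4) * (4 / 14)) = 46 / 10965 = 0.00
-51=-51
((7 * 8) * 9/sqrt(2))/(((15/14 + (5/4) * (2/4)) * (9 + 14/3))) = 42336 * sqrt(2)/3895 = 15.37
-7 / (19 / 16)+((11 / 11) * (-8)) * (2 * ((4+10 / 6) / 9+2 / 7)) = -73760 / 3591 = -20.54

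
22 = 22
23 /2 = 11.50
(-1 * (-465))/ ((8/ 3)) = 1395/ 8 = 174.38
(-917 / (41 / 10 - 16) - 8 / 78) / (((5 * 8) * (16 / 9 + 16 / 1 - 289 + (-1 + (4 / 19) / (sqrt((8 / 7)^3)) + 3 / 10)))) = -2704600605396 / 382264271677717 - 458050005 * sqrt(14) / 382264271677717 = -0.01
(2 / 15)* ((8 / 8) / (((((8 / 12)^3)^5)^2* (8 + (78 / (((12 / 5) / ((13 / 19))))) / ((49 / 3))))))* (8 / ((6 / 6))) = 63894881326706073 / 2924436520960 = 21848.61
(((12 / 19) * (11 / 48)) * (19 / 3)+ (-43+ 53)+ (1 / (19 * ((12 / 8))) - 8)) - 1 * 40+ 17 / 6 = -34.21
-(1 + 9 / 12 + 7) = -35 / 4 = -8.75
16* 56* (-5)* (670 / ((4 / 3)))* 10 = -22512000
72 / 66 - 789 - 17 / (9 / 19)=-81556 / 99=-823.80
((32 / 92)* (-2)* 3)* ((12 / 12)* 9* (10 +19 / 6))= -5688 / 23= -247.30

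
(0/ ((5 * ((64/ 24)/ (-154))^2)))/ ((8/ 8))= 0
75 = 75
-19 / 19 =-1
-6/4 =-3/2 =-1.50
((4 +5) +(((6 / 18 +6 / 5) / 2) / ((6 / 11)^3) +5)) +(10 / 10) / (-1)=114853 / 6480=17.72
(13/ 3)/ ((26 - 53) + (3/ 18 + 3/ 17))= -442/ 2719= -0.16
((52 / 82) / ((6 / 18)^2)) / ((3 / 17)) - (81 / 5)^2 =-235851 / 1025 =-230.10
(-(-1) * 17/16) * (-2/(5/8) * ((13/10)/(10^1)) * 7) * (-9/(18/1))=1547/1000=1.55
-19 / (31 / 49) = -30.03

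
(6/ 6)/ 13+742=9647/ 13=742.08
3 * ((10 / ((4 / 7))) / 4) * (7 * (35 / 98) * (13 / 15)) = 455 / 16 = 28.44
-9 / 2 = -4.50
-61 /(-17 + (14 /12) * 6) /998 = 61 /9980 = 0.01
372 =372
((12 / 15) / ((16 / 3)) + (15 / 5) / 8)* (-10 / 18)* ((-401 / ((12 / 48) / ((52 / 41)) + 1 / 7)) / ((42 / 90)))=72982 / 99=737.19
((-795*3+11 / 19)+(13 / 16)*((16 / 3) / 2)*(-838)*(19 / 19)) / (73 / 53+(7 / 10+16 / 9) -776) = 380653950 / 69979489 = 5.44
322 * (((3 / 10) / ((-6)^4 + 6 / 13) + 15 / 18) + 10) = 293968129 / 84270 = 3488.41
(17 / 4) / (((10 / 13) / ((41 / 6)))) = 9061 / 240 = 37.75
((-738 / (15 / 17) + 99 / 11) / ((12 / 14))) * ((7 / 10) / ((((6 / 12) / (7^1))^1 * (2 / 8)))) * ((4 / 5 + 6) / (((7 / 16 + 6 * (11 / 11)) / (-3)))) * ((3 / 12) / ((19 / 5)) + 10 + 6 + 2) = 529930702896 / 244625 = 2166298.22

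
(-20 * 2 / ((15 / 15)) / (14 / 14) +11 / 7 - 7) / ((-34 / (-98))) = -2226 / 17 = -130.94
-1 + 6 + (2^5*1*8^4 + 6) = 131083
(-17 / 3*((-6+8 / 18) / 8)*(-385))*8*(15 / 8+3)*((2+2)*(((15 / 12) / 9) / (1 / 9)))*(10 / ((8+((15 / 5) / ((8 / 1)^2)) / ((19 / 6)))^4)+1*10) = -2726661436725967934375 / 922710505883958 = -2955056.24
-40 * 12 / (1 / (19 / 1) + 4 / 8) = -6080 / 7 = -868.57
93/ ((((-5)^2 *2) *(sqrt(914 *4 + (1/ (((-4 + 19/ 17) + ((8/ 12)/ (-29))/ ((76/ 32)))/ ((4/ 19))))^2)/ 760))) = 143602323 *sqrt(6036659179718)/ 15091647949295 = 23.38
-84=-84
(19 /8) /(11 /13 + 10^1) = 0.22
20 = 20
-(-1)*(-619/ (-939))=619/ 939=0.66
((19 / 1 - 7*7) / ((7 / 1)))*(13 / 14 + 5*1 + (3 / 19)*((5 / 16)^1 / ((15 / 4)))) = -47415 / 1862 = -25.46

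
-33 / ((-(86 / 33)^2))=35937 / 7396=4.86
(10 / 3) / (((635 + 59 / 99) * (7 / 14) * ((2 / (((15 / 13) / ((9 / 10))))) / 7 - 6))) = -9625 / 5301347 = -0.00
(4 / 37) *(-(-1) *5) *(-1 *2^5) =-640 / 37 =-17.30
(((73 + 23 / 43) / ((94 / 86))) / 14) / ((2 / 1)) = 1581 / 658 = 2.40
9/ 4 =2.25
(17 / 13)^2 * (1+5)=1734 / 169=10.26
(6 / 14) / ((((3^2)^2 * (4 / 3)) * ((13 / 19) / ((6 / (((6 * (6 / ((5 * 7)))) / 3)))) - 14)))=-95 / 334224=-0.00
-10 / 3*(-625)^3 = 2441406250 / 3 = 813802083.33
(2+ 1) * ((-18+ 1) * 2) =-102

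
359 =359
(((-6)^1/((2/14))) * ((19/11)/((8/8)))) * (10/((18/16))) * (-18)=127680/11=11607.27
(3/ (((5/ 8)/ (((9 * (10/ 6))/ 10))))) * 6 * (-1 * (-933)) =201528/ 5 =40305.60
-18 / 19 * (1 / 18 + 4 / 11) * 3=-249 / 209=-1.19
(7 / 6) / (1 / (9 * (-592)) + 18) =6216 / 95903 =0.06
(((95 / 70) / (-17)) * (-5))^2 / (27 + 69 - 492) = -9025 / 22431024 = -0.00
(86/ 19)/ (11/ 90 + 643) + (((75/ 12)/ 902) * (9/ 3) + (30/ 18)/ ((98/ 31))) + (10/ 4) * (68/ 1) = 170.56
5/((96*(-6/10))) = -25/288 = -0.09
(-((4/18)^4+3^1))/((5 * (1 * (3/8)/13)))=-2048696/98415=-20.82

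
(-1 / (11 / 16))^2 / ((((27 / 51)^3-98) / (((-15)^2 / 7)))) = -0.69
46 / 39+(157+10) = 6559 / 39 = 168.18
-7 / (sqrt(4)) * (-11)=77 / 2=38.50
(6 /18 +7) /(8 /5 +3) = 110 /69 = 1.59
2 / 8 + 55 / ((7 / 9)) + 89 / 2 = 3233 / 28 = 115.46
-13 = -13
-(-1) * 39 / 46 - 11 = -467 / 46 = -10.15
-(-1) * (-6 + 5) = -1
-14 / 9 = -1.56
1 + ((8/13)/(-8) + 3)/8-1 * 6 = -241/52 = -4.63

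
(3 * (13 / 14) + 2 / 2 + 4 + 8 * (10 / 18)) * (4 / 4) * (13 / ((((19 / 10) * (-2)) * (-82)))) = 100165 / 196308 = 0.51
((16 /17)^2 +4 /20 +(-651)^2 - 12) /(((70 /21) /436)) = 400494344796 /7225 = 55431743.22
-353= -353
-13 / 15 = -0.87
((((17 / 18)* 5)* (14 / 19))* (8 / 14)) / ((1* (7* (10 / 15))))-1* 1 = -229 / 399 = -0.57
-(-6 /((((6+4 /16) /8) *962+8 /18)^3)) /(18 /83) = 82612224 /1269851772941569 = 0.00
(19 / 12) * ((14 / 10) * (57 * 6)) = 7581 / 10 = 758.10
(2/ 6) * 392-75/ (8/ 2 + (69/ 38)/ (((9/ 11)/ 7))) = 847334/ 6681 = 126.83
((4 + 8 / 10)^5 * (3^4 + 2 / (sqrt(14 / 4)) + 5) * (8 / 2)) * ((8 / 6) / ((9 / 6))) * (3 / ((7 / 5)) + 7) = 3623878656 * sqrt(14) / 153125 + 155826782208 / 21875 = 7212060.66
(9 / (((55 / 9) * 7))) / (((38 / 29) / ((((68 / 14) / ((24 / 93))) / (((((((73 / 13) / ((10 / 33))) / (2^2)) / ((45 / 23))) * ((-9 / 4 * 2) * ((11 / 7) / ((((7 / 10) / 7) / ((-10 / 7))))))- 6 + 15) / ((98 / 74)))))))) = 262852317 / 16301395990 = 0.02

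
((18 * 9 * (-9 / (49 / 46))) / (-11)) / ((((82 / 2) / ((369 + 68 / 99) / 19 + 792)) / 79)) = 194551.89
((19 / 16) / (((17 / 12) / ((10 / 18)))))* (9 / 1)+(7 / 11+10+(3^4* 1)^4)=32198958399 / 748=43046735.83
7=7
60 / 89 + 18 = 1662 / 89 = 18.67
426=426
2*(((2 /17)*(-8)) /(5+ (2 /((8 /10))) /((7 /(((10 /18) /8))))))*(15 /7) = -13824 /17221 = -0.80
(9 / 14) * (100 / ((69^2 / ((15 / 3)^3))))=6250 / 3703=1.69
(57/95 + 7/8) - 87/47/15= 2541/1880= 1.35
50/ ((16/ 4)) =25/ 2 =12.50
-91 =-91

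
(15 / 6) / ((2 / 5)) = 6.25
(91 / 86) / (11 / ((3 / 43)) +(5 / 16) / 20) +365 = 67882123 / 185975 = 365.01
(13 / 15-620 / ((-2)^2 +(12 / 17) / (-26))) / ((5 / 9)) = -3065829 / 10975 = -279.35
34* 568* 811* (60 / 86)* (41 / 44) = 4816074840 / 473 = 10181976.41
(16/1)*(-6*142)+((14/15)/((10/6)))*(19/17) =-13631.37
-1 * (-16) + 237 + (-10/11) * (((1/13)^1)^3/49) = 299598289/1184183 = 253.00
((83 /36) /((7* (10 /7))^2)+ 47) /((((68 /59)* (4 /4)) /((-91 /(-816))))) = 908880427 /199756800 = 4.55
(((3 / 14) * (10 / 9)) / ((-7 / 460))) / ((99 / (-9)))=2300 / 1617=1.42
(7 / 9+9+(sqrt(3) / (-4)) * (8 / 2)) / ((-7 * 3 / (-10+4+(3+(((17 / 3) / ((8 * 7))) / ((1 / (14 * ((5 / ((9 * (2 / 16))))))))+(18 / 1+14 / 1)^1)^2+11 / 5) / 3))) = -466322912 / 2066715+5299124 * sqrt(3) / 229635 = -185.67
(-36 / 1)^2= 1296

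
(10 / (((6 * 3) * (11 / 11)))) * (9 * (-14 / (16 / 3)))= -13.12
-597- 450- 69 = -1116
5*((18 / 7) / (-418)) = -45 / 1463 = -0.03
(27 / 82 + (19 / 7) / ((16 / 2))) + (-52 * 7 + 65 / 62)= -25785859 / 71176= -362.28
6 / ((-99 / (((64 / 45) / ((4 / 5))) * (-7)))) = 224 / 297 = 0.75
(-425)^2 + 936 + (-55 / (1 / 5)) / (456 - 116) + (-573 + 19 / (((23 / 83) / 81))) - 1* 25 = 291710983 / 1564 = 186515.97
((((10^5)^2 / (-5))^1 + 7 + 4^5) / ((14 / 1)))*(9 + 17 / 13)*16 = -2143998894768 / 91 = -23560427415.03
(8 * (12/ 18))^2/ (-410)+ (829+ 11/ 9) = 830.15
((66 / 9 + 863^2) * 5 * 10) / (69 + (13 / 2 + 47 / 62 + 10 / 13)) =22510864675 / 46563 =483449.62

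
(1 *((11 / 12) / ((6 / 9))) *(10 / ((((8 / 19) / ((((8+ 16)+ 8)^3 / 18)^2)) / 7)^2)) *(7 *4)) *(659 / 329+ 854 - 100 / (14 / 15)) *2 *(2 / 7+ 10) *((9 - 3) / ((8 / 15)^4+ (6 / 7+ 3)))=1799165575357622806118400000000 / 65590709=27430189470243762818883.39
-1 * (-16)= 16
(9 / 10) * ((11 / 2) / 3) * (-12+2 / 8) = -19.39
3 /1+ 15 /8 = 39 /8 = 4.88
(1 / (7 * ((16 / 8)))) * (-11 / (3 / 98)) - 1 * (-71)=136 / 3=45.33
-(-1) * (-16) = -16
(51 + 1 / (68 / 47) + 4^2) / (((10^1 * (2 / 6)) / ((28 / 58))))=96663 / 9860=9.80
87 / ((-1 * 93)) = -29 / 31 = -0.94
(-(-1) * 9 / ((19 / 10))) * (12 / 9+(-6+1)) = -330 / 19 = -17.37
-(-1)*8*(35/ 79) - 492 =-38588/ 79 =-488.46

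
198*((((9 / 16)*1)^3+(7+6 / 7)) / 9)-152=355141 / 14336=24.77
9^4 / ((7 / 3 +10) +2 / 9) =59049 / 113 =522.56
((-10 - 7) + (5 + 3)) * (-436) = 3924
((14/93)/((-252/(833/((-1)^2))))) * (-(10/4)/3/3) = 4165/30132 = 0.14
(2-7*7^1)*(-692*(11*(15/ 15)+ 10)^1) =683004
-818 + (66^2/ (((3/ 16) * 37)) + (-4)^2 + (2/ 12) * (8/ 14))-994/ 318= -7294747/ 41181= -177.14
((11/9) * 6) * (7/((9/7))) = 1078/27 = 39.93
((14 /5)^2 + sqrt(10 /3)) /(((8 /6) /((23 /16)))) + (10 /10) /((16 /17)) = 23 * sqrt(30) /64 + 1903 /200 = 11.48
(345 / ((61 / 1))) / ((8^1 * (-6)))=-115 / 976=-0.12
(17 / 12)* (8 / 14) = 17 / 21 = 0.81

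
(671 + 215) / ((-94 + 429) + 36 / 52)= 5759 / 2182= 2.64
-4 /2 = -2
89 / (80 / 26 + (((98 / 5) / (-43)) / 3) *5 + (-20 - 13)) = -149253 / 51455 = -2.90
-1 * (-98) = 98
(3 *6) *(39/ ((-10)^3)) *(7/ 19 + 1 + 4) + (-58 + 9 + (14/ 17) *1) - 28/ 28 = -4275317/ 80750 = -52.95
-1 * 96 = -96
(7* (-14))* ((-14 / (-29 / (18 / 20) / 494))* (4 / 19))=-642096 / 145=-4428.25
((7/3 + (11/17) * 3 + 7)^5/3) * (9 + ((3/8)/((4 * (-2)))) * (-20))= 3331310341796875/5520404016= 603454.08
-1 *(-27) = 27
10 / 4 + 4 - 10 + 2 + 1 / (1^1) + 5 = 9 / 2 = 4.50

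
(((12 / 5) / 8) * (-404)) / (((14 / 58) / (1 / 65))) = -17574 / 2275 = -7.72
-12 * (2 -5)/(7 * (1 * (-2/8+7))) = 16/21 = 0.76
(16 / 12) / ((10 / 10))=4 / 3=1.33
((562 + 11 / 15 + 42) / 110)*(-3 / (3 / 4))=-18142 / 825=-21.99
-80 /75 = -16 /15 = -1.07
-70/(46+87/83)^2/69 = -96446/210436545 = -0.00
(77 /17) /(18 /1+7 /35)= 55 /221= 0.25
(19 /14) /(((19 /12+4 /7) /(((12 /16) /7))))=171 /2534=0.07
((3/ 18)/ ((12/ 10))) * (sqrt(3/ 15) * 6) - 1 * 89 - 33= -122 +sqrt(5)/ 6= -121.63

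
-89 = -89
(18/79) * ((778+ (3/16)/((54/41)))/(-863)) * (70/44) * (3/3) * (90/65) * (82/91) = -413473725/1013928344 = -0.41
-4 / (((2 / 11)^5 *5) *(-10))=161051 / 400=402.63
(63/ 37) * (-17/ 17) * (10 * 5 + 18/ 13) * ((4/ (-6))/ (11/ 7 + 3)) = 24549/ 1924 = 12.76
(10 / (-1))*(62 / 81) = -620 / 81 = -7.65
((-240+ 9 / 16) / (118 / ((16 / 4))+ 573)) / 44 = -3831 / 424160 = -0.01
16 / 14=8 / 7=1.14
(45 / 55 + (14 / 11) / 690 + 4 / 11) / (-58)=-2246 / 110055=-0.02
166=166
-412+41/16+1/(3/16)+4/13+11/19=-403.22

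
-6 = -6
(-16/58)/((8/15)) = -15/29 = -0.52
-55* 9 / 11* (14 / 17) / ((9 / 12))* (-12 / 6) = 1680 / 17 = 98.82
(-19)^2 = 361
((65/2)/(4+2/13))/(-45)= -169/972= -0.17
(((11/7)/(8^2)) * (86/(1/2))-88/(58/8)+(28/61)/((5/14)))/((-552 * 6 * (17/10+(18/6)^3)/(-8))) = -6567419/11770586352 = -0.00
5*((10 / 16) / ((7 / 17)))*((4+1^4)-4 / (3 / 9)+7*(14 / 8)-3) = 3825 / 224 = 17.08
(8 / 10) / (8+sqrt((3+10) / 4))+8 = 9848 / 1215 - 8*sqrt(13) / 1215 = 8.08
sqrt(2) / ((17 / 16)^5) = 1048576*sqrt(2) / 1419857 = 1.04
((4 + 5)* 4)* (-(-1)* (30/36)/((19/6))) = 9.47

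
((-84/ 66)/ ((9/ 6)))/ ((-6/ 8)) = 1.13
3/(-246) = -1/82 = -0.01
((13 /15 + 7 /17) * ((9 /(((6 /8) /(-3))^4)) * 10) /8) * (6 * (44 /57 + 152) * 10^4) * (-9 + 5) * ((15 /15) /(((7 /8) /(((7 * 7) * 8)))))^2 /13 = -8751515455979520000 /4199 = -2084190391993217.43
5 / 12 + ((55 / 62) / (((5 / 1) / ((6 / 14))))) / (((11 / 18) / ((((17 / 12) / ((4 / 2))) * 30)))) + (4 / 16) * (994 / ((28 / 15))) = 709255 / 5208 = 136.19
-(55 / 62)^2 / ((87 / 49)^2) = -7263025 / 29095236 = -0.25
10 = 10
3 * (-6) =-18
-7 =-7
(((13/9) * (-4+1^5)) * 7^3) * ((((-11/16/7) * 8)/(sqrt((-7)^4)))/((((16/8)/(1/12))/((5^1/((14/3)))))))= 715/672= 1.06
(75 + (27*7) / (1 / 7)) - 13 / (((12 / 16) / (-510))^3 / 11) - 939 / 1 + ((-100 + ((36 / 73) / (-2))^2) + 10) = 239611964270725 / 5329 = 44963776369.06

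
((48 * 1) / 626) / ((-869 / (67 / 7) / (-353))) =0.30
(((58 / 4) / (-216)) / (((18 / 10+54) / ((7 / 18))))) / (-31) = 1015 / 67254624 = 0.00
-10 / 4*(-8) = 20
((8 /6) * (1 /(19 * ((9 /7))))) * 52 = 1456 /513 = 2.84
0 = 0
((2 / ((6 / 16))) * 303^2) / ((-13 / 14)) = -6855072 / 13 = -527313.23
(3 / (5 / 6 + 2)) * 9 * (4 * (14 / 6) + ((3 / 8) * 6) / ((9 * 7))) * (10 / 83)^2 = 1062450 / 819791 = 1.30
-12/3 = -4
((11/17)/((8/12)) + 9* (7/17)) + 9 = 465/34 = 13.68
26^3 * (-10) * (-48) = 8436480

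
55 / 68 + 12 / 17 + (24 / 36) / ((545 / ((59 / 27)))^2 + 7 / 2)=133824773285 / 88349710668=1.51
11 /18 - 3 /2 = -8 /9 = -0.89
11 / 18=0.61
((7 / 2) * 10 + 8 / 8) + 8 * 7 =92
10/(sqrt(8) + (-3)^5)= -0.04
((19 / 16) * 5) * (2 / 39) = 0.30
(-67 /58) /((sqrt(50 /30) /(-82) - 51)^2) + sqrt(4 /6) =-35455459616274 /79831913397467981 + 5652073368 * sqrt(15) /79831913397467981 + sqrt(6) /3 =0.82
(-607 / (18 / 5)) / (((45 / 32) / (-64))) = 621568 / 81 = 7673.68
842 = 842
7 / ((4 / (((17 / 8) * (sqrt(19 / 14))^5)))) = 6137 * sqrt(266) / 12544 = 7.98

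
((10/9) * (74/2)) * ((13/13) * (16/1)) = 5920/9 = 657.78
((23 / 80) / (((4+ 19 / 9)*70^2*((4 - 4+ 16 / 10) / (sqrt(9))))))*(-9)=-0.00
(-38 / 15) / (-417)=38 / 6255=0.01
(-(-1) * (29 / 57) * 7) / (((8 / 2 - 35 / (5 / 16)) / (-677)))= 137431 / 6156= 22.32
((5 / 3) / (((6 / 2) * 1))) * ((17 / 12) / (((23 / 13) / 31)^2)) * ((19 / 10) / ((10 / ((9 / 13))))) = 4035239 / 126960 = 31.78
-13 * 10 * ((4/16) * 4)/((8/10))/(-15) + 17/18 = 106/9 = 11.78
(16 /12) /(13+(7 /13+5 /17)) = 884 /9171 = 0.10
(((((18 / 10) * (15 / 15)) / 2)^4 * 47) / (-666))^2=1173953169 / 547600000000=0.00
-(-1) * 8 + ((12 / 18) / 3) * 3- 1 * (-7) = 15.67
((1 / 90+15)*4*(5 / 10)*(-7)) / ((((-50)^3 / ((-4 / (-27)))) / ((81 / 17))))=9457 / 7968750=0.00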